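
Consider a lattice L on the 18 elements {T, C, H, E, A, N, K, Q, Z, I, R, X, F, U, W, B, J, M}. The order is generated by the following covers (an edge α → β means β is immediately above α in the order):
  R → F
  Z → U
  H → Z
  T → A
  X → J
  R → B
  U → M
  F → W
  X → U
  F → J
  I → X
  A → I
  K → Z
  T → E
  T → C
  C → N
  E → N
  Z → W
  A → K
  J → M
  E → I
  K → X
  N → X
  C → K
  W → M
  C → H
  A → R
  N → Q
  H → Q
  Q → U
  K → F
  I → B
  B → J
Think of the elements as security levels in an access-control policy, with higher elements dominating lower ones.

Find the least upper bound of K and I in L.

X

Common upper bounds of {K, I}: J, M, U, X.
The least among these is X.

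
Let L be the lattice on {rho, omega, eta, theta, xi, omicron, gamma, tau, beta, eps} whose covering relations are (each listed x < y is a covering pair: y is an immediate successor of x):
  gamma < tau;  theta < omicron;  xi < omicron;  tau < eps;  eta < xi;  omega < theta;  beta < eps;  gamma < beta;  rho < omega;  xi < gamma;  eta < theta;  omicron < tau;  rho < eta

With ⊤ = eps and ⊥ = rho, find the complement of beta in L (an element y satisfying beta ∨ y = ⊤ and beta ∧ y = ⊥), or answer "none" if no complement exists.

Need y with beta ∨ y = eps and beta ∧ y = rho.
Checking each element gives: omega.

omega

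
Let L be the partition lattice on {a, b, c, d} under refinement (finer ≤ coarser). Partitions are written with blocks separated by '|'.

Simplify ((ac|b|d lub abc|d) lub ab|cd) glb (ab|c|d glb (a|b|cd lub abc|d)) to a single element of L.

ac|b|d ∨ abc|d = abc|d
abc|d ∨ ab|cd = abcd
a|b|cd ∨ abc|d = abcd
ab|c|d ∧ abcd = ab|c|d
abcd ∧ ab|c|d = ab|c|d

ab|c|d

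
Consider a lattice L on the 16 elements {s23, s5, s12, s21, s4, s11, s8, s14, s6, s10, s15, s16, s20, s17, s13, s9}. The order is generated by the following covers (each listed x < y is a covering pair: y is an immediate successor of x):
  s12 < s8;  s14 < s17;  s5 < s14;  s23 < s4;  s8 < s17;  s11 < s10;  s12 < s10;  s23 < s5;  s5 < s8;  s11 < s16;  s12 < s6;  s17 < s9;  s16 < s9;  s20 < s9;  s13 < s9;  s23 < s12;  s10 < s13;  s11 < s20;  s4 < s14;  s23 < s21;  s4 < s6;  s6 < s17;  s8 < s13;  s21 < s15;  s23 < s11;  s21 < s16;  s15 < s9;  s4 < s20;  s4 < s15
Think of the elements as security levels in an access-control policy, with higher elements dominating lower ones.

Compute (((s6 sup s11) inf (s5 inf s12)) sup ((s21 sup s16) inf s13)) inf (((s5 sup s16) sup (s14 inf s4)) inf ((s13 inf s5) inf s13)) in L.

s6 ∨ s11 = s9
s5 ∧ s12 = s23
s9 ∧ s23 = s23
s21 ∨ s16 = s16
s16 ∧ s13 = s11
s23 ∨ s11 = s11
s5 ∨ s16 = s9
s14 ∧ s4 = s4
s9 ∨ s4 = s9
s13 ∧ s5 = s5
s5 ∧ s13 = s5
s9 ∧ s5 = s5
s11 ∧ s5 = s23

s23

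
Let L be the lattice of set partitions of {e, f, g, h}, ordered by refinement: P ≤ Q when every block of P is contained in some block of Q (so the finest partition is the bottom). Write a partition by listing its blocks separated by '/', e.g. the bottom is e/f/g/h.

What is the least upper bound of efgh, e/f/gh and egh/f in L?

efgh

The join of efgh, e/f/gh, egh/f merges any blocks that overlap across the partitions, giving efgh.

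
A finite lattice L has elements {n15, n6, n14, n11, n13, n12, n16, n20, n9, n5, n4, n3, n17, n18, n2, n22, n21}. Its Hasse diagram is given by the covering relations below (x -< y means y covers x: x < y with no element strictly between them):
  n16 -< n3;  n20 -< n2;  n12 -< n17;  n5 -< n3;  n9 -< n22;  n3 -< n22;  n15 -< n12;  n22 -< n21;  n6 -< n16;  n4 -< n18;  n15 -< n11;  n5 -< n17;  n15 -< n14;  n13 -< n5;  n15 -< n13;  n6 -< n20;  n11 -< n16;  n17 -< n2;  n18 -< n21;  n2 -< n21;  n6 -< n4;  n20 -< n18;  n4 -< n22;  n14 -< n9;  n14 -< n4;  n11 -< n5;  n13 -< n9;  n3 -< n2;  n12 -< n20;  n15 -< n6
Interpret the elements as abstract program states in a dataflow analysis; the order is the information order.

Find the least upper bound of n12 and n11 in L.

Common upper bounds of {n12, n11}: n17, n2, n21.
The least among these is n17.

n17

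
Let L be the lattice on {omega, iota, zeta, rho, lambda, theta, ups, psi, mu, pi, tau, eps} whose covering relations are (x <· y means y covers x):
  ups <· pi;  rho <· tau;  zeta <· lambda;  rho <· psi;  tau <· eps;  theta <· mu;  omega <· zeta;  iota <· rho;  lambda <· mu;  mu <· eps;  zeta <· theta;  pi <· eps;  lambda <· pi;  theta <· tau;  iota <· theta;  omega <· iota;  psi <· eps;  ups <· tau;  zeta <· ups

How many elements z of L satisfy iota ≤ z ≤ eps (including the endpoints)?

7

The interval [iota, eps] = {eps, iota, mu, psi, rho, tau, theta}, which has 7 elements.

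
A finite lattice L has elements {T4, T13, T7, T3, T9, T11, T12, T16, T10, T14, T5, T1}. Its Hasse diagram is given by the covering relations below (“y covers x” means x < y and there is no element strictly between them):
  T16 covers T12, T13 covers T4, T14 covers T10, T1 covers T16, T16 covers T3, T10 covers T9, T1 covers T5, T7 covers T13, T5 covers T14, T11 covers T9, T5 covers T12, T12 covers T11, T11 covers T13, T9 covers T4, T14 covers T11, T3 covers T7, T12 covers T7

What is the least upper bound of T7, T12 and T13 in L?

Common upper bounds of {T7, T12, T13}: T1, T12, T16, T5.
The least among these is T12.

T12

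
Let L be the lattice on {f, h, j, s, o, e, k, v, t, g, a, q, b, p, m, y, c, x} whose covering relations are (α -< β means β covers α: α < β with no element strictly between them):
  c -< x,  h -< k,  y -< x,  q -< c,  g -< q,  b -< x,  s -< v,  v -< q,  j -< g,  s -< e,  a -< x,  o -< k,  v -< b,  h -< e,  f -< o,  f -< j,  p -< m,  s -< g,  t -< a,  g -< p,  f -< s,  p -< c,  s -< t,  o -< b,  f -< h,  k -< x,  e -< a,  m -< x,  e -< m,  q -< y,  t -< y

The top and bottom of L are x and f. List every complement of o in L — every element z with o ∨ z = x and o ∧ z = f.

Need z with o ∨ z = x and o ∧ z = f.
Checking each element gives: a, c, e, g, j, m, p, q, t, y.

a, c, e, g, j, m, p, q, t, y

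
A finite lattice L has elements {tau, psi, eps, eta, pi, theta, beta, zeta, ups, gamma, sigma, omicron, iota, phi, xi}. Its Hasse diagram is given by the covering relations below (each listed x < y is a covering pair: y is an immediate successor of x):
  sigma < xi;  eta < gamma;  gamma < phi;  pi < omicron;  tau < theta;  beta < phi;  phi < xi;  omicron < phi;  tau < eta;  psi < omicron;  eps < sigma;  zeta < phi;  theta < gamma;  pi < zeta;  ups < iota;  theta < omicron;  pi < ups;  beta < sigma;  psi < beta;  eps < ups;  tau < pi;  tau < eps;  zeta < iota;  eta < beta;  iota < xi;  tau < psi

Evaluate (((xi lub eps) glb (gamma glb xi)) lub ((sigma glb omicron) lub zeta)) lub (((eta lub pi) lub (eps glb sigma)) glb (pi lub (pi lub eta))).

xi ∨ eps = xi
gamma ∧ xi = gamma
xi ∧ gamma = gamma
sigma ∧ omicron = psi
psi ∨ zeta = phi
gamma ∨ phi = phi
eta ∨ pi = phi
eps ∧ sigma = eps
phi ∨ eps = xi
pi ∨ eta = phi
pi ∨ phi = phi
xi ∧ phi = phi
phi ∨ phi = phi

phi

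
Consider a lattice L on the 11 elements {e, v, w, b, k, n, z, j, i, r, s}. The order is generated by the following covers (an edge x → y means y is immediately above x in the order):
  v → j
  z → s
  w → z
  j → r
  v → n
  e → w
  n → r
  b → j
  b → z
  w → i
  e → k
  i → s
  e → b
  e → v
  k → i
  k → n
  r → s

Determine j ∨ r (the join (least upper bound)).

Common upper bounds of {j, r}: r, s.
The least among these is r.

r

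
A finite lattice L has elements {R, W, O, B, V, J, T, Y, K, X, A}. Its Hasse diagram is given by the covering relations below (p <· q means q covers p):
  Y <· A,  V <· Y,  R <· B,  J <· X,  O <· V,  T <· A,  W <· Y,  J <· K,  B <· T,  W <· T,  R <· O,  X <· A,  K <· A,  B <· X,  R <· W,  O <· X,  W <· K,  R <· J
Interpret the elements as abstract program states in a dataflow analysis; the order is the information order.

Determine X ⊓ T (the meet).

Common lower bounds of {X, T}: B, R.
The greatest among these is B.

B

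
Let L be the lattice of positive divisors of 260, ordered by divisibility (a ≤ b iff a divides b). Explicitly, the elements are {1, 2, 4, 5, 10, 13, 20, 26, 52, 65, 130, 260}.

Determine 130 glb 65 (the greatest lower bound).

In the divisibility order, the meet is the greatest common divisor: gcd(130, 65) = 65.

65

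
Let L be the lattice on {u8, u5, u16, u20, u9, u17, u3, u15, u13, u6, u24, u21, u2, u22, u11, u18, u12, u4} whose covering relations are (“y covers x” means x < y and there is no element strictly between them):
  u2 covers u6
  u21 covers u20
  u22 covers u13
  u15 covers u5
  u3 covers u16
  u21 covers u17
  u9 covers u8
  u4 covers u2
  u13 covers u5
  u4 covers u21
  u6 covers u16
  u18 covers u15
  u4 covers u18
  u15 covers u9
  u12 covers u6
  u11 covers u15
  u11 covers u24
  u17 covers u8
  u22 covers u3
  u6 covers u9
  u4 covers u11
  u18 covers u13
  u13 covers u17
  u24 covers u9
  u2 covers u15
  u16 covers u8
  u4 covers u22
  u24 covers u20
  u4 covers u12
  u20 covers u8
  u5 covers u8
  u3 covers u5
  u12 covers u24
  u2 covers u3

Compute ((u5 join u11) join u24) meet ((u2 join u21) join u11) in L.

u5 ∨ u11 = u11
u11 ∨ u24 = u11
u2 ∨ u21 = u4
u4 ∨ u11 = u4
u11 ∧ u4 = u11

u11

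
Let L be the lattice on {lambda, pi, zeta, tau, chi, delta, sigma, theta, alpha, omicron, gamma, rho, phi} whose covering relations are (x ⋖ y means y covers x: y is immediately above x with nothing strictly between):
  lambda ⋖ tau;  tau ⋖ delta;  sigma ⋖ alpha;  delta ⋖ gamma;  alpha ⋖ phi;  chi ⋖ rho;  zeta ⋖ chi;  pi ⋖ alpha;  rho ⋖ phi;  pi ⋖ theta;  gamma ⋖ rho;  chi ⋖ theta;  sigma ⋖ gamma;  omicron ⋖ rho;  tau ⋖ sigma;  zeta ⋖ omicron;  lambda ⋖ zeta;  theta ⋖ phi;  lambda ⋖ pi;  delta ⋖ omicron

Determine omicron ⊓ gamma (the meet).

delta

Common lower bounds of {omicron, gamma}: delta, lambda, tau.
The greatest among these is delta.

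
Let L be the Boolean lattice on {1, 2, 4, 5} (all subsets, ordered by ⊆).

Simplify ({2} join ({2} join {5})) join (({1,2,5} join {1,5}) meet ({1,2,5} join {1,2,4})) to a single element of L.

{2} ∨ {5} = {2,5}
{2} ∨ {2,5} = {2,5}
{1,2,5} ∨ {1,5} = {1,2,5}
{1,2,5} ∨ {1,2,4} = {1,2,4,5}
{1,2,5} ∧ {1,2,4,5} = {1,2,5}
{2,5} ∨ {1,2,5} = {1,2,5}

{1,2,5}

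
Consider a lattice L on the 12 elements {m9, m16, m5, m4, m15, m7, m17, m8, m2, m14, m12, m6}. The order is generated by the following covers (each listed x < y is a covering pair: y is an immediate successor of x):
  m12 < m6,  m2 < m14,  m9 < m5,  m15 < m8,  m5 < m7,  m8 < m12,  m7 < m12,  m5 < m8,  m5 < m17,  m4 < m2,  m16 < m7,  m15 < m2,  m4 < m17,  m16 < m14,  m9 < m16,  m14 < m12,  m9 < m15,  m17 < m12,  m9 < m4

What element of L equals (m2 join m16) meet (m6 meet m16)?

m2 ∨ m16 = m14
m6 ∧ m16 = m16
m14 ∧ m16 = m16

m16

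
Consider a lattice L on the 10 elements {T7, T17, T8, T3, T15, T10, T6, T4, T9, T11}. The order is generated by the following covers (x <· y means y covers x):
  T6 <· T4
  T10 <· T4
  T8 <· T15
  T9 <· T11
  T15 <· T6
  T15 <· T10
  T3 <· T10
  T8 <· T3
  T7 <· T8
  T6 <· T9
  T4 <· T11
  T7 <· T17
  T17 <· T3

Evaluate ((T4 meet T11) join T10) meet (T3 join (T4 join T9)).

T4

T4 ∧ T11 = T4
T4 ∨ T10 = T4
T4 ∨ T9 = T11
T3 ∨ T11 = T11
T4 ∧ T11 = T4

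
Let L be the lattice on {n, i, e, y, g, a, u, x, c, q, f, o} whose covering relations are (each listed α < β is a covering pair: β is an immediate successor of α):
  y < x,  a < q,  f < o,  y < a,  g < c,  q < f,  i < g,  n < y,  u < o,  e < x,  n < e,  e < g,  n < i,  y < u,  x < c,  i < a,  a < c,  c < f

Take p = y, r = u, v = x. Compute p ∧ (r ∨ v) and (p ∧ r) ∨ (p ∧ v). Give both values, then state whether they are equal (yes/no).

r ∨ v = o, so p ∧ (r ∨ v) = y ∧ o = y.
p ∧ r = y and p ∧ v = y, so (p ∧ r) ∨ (p ∧ v) = y ∨ y = y.
Equal: yes.

y; y; yes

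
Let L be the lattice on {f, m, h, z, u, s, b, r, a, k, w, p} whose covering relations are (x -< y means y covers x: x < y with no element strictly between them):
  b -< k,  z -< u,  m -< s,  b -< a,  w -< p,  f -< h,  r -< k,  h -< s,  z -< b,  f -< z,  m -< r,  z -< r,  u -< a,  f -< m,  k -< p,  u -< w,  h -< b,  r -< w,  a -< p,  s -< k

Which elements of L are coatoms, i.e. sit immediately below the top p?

The coatoms are exactly the elements covered by p: a, k, w.

a, k, w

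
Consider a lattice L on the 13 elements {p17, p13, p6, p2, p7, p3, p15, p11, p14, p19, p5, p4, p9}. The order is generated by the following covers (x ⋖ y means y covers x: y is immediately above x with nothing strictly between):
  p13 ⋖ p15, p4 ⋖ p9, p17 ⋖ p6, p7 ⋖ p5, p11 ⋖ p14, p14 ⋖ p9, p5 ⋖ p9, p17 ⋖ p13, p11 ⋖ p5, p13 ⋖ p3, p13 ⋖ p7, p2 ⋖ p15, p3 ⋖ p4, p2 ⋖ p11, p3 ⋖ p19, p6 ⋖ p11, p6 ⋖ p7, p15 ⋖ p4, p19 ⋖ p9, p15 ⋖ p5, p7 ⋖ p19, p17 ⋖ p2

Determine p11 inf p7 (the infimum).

p6

Common lower bounds of {p11, p7}: p17, p6.
The greatest among these is p6.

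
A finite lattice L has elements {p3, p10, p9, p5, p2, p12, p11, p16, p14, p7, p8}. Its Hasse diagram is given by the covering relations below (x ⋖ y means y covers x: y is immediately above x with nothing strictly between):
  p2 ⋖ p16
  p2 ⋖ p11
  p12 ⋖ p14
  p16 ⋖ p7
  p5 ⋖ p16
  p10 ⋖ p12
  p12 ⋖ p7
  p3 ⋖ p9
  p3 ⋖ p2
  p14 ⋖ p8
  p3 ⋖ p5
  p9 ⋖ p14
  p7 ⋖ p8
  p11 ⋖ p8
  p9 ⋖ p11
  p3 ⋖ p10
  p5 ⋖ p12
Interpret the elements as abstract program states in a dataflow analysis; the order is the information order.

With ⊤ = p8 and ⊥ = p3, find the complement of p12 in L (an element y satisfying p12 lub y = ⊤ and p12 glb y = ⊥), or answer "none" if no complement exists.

p11

Need y with p12 ∨ y = p8 and p12 ∧ y = p3.
Checking each element gives: p11.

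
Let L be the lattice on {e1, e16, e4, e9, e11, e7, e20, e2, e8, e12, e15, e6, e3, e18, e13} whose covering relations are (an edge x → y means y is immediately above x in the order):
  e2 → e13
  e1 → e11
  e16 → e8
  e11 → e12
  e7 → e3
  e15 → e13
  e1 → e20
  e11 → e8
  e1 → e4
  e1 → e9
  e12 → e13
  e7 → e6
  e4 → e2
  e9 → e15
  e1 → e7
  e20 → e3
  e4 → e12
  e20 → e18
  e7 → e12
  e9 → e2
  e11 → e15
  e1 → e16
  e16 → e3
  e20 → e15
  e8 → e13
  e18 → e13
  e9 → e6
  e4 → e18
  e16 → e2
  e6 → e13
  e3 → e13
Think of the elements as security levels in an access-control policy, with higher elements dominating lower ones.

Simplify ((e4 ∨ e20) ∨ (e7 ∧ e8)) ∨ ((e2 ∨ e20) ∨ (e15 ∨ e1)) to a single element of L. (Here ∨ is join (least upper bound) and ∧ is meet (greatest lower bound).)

e13

e4 ∨ e20 = e18
e7 ∧ e8 = e1
e18 ∨ e1 = e18
e2 ∨ e20 = e13
e15 ∨ e1 = e15
e13 ∨ e15 = e13
e18 ∨ e13 = e13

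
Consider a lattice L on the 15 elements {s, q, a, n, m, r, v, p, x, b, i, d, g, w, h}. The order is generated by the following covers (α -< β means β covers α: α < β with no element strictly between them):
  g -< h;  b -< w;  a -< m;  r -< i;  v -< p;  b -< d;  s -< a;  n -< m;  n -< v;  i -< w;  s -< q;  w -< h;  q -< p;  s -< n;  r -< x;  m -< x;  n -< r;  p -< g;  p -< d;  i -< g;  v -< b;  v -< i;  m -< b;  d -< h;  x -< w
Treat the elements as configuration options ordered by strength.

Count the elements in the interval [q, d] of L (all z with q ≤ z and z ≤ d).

3

The interval [q, d] = {d, p, q}, which has 3 elements.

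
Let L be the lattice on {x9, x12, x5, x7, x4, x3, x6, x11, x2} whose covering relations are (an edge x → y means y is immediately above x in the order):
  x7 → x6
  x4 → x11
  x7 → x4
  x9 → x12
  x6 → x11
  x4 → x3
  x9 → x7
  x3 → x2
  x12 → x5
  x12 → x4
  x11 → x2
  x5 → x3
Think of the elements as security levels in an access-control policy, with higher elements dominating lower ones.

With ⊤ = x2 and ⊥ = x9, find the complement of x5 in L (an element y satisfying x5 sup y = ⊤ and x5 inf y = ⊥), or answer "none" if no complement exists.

x6

Need y with x5 ∨ y = x2 and x5 ∧ y = x9.
Checking each element gives: x6.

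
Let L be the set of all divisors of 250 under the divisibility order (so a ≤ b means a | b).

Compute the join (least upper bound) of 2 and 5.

10

In the divisibility order, the join is the least common multiple: lcm(2, 5) = 10.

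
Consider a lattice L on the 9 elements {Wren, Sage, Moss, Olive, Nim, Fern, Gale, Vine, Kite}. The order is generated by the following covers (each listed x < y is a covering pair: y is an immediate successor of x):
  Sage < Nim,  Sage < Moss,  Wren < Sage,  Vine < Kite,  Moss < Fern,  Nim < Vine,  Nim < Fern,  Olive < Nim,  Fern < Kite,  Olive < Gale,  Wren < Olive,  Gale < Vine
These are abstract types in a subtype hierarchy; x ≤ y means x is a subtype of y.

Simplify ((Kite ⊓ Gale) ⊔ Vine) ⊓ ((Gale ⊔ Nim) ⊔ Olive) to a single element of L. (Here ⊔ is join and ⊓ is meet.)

Kite ∧ Gale = Gale
Gale ∨ Vine = Vine
Gale ∨ Nim = Vine
Vine ∨ Olive = Vine
Vine ∧ Vine = Vine

Vine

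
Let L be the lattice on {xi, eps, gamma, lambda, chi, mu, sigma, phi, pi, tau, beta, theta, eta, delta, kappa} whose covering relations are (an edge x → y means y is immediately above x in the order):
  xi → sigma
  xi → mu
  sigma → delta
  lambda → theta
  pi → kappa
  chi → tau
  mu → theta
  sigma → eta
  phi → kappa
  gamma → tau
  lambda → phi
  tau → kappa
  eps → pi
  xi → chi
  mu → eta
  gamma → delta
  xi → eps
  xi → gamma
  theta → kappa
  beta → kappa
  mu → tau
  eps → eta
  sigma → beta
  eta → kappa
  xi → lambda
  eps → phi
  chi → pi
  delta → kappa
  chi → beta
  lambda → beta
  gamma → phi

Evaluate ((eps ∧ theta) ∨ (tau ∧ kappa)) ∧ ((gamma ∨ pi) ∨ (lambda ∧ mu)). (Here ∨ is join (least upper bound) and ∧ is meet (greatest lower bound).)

eps ∧ theta = xi
tau ∧ kappa = tau
xi ∨ tau = tau
gamma ∨ pi = kappa
lambda ∧ mu = xi
kappa ∨ xi = kappa
tau ∧ kappa = tau

tau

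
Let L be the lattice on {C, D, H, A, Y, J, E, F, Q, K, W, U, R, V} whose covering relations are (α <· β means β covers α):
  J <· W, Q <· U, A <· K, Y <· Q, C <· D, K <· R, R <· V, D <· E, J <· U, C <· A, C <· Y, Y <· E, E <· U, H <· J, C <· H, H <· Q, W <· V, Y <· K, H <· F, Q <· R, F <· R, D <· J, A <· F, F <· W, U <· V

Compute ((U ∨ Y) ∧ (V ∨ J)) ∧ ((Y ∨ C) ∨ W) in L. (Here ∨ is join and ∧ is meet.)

U ∨ Y = U
V ∨ J = V
U ∧ V = U
Y ∨ C = Y
Y ∨ W = V
U ∧ V = U

U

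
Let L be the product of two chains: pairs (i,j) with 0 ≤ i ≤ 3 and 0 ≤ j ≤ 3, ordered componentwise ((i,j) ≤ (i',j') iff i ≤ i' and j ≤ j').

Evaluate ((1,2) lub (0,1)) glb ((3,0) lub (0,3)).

(1,2)

(1,2) ∨ (0,1) = (1,2)
(3,0) ∨ (0,3) = (3,3)
(1,2) ∧ (3,3) = (1,2)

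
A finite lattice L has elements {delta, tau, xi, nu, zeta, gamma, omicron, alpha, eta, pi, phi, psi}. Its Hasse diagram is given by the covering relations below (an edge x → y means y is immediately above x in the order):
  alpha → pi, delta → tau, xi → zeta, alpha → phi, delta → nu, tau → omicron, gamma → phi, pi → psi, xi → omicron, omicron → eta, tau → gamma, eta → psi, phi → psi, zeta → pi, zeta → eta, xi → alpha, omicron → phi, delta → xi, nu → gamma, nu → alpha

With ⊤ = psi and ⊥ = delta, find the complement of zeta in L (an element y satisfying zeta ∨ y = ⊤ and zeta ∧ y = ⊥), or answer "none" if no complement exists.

Need y with zeta ∨ y = psi and zeta ∧ y = delta.
Checking each element gives: gamma.

gamma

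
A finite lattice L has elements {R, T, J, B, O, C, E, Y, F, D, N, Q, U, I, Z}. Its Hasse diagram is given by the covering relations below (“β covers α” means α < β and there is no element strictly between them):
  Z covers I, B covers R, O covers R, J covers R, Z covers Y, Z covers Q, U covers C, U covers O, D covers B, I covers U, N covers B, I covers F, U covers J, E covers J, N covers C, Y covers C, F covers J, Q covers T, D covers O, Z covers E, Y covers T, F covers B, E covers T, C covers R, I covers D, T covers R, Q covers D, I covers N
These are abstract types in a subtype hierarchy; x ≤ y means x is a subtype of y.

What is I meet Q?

D

Common lower bounds of {I, Q}: B, D, O, R.
The greatest among these is D.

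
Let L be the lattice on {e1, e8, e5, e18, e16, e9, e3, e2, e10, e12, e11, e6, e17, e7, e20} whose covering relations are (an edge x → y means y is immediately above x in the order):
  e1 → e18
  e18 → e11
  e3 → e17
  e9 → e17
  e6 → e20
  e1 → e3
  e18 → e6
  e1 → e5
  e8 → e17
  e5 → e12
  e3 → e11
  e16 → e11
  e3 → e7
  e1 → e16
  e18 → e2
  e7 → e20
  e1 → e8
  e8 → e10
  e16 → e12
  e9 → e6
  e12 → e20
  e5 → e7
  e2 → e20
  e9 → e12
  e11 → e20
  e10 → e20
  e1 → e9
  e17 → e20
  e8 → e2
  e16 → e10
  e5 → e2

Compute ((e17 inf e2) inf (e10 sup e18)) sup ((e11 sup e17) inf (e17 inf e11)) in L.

e17

e17 ∧ e2 = e8
e10 ∨ e18 = e20
e8 ∧ e20 = e8
e11 ∨ e17 = e20
e17 ∧ e11 = e3
e20 ∧ e3 = e3
e8 ∨ e3 = e17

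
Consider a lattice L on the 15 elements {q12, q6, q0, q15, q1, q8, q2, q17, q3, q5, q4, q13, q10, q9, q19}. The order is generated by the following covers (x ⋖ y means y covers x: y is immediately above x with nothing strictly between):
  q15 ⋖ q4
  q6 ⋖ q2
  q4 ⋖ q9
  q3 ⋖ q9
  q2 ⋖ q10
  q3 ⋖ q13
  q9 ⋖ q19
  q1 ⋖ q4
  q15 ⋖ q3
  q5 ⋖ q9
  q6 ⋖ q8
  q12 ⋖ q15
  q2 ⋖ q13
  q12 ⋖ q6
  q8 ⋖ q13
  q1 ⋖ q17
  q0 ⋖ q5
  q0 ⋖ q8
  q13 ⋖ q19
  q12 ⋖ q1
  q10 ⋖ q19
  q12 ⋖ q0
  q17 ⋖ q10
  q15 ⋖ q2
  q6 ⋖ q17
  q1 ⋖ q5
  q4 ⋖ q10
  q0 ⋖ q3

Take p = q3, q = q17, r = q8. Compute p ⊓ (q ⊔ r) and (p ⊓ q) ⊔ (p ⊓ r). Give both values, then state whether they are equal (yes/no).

q ⊔ r = q19, so p ⊓ (q ⊔ r) = q3 ⊓ q19 = q3.
p ⊓ q = q12 and p ⊓ r = q0, so (p ⊓ q) ⊔ (p ⊓ r) = q12 ⊔ q0 = q0.
Equal: no.

q3; q0; no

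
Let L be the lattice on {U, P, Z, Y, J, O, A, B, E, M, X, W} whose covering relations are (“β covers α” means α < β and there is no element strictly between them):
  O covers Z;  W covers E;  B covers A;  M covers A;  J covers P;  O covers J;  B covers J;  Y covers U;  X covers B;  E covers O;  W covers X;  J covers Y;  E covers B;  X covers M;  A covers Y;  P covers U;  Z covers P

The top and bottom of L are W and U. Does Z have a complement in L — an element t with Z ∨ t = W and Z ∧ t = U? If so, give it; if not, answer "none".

M

Need t with Z ∨ t = W and Z ∧ t = U.
Checking each element gives: M.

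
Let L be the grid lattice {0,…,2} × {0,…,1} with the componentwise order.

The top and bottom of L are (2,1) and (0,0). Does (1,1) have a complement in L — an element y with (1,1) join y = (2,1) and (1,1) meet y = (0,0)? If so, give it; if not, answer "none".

none

For every candidate y, either (1,1) ∨ y ≠ (2,1) or (1,1) ∧ y ≠ (0,0); no complement exists.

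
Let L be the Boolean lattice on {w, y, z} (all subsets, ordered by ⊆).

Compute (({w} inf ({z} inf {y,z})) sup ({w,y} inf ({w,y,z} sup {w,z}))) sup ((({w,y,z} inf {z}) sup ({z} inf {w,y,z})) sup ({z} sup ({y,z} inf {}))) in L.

{z} ∧ {y,z} = {z}
{w} ∧ {z} = {}
{w,y,z} ∨ {w,z} = {w,y,z}
{w,y} ∧ {w,y,z} = {w,y}
{} ∨ {w,y} = {w,y}
{w,y,z} ∧ {z} = {z}
{z} ∧ {w,y,z} = {z}
{z} ∨ {z} = {z}
{y,z} ∧ {} = {}
{z} ∨ {} = {z}
{z} ∨ {z} = {z}
{w,y} ∨ {z} = {w,y,z}

{w,y,z}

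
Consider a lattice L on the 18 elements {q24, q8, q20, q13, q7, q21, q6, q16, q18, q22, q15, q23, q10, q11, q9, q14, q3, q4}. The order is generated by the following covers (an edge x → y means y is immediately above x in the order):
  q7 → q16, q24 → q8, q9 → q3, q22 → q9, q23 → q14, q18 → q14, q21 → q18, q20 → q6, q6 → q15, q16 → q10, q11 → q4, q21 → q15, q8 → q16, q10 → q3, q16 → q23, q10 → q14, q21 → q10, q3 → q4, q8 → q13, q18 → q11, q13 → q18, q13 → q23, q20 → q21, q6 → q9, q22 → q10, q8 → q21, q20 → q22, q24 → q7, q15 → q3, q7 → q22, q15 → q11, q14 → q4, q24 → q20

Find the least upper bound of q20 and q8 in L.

q21

Common upper bounds of {q20, q8}: q10, q11, q14, q15, q18, q21, q3, q4.
The least among these is q21.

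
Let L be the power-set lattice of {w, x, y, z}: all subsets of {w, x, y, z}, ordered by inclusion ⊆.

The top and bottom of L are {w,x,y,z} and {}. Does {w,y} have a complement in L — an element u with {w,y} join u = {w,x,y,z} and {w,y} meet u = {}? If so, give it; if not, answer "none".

Need u with {w,y} ∨ u = {w,x,y,z} and {w,y} ∧ u = {}.
Checking each element gives: {x,z}.

{x,z}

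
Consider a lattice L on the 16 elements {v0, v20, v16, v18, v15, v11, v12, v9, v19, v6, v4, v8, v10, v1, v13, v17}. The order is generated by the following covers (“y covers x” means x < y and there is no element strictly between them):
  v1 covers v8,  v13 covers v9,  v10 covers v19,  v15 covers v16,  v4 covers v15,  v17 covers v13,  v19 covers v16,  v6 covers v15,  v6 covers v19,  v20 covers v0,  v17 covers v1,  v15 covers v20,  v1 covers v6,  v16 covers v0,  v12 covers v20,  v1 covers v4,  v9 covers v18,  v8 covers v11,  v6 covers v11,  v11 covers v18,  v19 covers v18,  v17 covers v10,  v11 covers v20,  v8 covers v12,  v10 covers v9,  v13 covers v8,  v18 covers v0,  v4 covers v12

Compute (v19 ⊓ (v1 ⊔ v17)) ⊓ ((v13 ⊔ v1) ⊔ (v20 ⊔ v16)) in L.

v1 ∨ v17 = v17
v19 ∧ v17 = v19
v13 ∨ v1 = v17
v20 ∨ v16 = v15
v17 ∨ v15 = v17
v19 ∧ v17 = v19

v19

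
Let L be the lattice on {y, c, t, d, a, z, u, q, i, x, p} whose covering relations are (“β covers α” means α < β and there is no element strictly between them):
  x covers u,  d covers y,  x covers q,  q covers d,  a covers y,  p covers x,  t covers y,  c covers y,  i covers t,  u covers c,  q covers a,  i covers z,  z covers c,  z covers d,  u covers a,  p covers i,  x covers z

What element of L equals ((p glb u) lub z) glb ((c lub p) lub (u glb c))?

x

p ∧ u = u
u ∨ z = x
c ∨ p = p
u ∧ c = c
p ∨ c = p
x ∧ p = x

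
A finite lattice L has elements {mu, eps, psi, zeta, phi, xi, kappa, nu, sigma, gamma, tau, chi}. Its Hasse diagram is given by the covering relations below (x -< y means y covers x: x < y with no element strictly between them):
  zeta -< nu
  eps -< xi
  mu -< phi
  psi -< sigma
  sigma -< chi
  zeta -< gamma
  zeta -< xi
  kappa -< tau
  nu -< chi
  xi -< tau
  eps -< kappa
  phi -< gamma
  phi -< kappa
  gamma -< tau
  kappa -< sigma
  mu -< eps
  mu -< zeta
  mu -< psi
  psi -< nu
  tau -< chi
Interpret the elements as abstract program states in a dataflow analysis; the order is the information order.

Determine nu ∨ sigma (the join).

chi

Common upper bounds of {nu, sigma}: chi.
The least among these is chi.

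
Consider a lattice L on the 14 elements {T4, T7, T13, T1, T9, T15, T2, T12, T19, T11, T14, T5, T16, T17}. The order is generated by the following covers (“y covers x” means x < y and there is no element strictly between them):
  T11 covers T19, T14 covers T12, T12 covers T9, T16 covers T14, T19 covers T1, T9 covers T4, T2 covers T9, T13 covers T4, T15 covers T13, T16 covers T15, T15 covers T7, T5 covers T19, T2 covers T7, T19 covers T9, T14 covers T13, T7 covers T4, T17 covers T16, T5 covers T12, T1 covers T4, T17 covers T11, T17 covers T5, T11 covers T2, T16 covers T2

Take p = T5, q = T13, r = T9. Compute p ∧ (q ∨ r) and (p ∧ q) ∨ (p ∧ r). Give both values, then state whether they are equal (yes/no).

T12; T9; no

q ∨ r = T14, so p ∧ (q ∨ r) = T5 ∧ T14 = T12.
p ∧ q = T4 and p ∧ r = T9, so (p ∧ q) ∨ (p ∧ r) = T4 ∨ T9 = T9.
Equal: no.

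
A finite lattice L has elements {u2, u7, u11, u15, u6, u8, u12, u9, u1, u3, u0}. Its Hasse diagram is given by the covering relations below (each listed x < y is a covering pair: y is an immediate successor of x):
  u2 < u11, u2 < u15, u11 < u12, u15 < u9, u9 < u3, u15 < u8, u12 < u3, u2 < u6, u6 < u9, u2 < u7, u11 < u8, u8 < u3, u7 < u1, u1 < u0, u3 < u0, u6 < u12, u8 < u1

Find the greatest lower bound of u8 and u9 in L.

u15

Common lower bounds of {u8, u9}: u15, u2.
The greatest among these is u15.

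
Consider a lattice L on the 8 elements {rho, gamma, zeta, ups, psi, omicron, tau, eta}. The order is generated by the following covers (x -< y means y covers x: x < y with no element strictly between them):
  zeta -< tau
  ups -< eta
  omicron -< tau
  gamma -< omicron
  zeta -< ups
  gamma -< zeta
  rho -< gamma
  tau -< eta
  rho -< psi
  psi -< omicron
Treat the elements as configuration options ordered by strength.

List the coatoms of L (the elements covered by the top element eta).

The coatoms are exactly the elements covered by eta: tau, ups.

tau, ups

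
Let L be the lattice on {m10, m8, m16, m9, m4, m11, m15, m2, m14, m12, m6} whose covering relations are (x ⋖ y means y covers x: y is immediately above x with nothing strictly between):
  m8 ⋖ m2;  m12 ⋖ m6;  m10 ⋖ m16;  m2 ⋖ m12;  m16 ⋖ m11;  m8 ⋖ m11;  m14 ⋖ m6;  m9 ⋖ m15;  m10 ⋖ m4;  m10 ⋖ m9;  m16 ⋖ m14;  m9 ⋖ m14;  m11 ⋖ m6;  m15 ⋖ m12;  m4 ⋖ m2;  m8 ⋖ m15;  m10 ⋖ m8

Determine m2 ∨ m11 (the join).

Common upper bounds of {m2, m11}: m6.
The least among these is m6.

m6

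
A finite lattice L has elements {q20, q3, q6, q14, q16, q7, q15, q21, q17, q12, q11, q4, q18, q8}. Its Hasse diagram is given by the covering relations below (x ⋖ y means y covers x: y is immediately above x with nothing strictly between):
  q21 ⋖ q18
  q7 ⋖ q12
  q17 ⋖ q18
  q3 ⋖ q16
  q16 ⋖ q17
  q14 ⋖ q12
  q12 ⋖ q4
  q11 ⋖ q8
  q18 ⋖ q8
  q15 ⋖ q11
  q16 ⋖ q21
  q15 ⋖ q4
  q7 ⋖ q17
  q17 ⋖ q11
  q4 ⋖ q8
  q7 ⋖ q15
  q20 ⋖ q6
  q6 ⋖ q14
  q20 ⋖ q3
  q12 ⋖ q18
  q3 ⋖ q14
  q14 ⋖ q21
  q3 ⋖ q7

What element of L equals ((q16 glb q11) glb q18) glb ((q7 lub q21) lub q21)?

q16

q16 ∧ q11 = q16
q16 ∧ q18 = q16
q7 ∨ q21 = q18
q18 ∨ q21 = q18
q16 ∧ q18 = q16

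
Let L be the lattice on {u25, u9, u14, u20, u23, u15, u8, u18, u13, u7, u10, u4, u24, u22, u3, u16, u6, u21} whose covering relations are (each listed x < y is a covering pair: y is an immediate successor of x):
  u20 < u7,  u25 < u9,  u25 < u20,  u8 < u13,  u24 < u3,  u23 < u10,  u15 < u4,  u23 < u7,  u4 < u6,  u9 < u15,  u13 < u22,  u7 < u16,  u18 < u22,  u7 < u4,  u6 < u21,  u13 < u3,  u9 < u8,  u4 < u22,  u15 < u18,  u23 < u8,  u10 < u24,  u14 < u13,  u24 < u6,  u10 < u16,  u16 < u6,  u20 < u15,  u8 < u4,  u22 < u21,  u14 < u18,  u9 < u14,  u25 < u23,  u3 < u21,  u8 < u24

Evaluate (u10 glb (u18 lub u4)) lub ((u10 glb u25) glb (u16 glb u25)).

u23

u18 ∨ u4 = u22
u10 ∧ u22 = u23
u10 ∧ u25 = u25
u16 ∧ u25 = u25
u25 ∧ u25 = u25
u23 ∨ u25 = u23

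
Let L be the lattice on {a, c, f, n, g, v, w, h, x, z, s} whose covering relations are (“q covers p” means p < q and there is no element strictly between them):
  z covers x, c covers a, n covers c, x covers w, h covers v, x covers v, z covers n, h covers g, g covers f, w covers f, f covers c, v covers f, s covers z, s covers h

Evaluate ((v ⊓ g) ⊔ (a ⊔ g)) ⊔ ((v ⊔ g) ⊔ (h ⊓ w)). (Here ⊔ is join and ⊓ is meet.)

h

v ∧ g = f
a ∨ g = g
f ∨ g = g
v ∨ g = h
h ∧ w = f
h ∨ f = h
g ∨ h = h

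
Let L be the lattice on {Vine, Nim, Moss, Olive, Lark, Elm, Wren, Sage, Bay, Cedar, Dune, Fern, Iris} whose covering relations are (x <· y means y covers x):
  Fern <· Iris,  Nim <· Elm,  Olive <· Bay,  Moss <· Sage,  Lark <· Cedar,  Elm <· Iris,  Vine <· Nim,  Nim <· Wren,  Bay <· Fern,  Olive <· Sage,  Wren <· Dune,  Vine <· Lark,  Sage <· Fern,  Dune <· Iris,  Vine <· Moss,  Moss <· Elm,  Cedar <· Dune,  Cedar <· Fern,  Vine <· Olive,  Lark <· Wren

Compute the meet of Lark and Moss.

Common lower bounds of {Lark, Moss}: Vine.
The greatest among these is Vine.

Vine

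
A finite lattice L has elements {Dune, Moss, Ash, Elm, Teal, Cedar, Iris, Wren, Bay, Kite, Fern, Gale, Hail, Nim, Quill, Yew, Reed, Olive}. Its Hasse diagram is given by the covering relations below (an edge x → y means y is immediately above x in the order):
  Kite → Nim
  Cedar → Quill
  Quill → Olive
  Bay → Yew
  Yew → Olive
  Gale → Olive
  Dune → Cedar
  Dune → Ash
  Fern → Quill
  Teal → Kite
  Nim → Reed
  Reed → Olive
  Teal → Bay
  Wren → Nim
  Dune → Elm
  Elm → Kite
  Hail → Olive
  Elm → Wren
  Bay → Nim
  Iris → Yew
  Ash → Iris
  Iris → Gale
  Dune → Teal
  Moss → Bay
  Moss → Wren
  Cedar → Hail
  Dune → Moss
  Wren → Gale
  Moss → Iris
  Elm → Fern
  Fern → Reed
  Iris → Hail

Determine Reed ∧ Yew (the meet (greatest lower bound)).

Bay

Common lower bounds of {Reed, Yew}: Bay, Dune, Moss, Teal.
The greatest among these is Bay.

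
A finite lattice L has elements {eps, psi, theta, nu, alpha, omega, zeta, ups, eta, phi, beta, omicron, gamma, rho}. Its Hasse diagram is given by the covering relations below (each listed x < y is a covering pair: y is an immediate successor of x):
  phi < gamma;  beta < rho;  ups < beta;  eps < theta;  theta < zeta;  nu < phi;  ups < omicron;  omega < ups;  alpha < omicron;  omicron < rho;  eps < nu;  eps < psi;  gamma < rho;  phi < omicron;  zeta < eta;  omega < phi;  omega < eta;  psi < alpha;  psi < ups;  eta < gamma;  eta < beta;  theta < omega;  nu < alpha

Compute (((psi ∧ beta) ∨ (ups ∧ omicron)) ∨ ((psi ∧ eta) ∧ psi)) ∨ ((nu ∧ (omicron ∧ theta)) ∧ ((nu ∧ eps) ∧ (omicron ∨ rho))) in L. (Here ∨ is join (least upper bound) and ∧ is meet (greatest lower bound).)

psi ∧ beta = psi
ups ∧ omicron = ups
psi ∨ ups = ups
psi ∧ eta = eps
eps ∧ psi = eps
ups ∨ eps = ups
omicron ∧ theta = theta
nu ∧ theta = eps
nu ∧ eps = eps
omicron ∨ rho = rho
eps ∧ rho = eps
eps ∧ eps = eps
ups ∨ eps = ups

ups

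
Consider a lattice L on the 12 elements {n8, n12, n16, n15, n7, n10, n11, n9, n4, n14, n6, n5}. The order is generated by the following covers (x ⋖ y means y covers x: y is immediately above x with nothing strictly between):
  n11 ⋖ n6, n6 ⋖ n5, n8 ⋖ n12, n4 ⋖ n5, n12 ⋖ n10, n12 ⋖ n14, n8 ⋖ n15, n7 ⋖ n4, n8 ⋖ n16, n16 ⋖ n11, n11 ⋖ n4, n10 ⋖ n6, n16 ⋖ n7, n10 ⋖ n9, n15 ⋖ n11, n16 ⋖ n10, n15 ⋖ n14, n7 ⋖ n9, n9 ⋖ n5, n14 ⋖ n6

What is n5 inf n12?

n12

Common lower bounds of {n5, n12}: n12, n8.
The greatest among these is n12.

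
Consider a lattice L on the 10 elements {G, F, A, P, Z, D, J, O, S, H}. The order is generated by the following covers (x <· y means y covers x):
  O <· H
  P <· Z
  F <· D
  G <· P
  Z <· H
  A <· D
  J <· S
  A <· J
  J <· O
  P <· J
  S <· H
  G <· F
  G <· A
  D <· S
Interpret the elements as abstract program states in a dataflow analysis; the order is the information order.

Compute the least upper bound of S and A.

S

Common upper bounds of {S, A}: H, S.
The least among these is S.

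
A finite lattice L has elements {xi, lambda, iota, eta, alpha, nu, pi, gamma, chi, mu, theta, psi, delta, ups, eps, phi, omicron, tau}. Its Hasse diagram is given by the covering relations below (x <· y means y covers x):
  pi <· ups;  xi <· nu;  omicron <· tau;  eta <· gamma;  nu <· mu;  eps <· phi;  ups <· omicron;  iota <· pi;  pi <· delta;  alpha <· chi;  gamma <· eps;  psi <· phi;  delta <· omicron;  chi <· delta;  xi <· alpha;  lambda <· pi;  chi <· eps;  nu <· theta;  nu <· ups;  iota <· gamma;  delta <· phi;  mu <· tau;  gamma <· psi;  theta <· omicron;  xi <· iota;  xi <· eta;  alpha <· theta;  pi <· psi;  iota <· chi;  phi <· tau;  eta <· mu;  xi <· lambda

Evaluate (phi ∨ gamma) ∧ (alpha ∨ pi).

delta

phi ∨ gamma = phi
alpha ∨ pi = delta
phi ∧ delta = delta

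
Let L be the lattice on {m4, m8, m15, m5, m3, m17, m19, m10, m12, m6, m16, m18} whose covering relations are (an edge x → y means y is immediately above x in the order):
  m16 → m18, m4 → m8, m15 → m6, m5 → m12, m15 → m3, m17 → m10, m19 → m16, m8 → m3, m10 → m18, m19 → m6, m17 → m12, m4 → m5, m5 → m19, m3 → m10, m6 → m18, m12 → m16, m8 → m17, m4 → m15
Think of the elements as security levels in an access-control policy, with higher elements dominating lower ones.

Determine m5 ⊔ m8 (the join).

m12

Common upper bounds of {m5, m8}: m12, m16, m18.
The least among these is m12.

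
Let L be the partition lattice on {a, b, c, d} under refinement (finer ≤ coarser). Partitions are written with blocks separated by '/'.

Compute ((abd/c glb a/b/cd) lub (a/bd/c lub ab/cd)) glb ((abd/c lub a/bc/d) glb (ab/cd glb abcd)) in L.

ab/cd

abd/c ∧ a/b/cd = a/b/c/d
a/bd/c ∨ ab/cd = abcd
a/b/c/d ∨ abcd = abcd
abd/c ∨ a/bc/d = abcd
ab/cd ∧ abcd = ab/cd
abcd ∧ ab/cd = ab/cd
abcd ∧ ab/cd = ab/cd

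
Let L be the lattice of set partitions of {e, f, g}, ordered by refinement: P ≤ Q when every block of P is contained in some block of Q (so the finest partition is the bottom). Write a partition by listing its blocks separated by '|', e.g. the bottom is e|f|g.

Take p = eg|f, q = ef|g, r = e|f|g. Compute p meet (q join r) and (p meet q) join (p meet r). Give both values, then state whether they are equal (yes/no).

q join r = ef|g, so p meet (q join r) = eg|f meet ef|g = e|f|g.
p meet q = e|f|g and p meet r = e|f|g, so (p meet q) join (p meet r) = e|f|g join e|f|g = e|f|g.
Equal: yes.

e|f|g; e|f|g; yes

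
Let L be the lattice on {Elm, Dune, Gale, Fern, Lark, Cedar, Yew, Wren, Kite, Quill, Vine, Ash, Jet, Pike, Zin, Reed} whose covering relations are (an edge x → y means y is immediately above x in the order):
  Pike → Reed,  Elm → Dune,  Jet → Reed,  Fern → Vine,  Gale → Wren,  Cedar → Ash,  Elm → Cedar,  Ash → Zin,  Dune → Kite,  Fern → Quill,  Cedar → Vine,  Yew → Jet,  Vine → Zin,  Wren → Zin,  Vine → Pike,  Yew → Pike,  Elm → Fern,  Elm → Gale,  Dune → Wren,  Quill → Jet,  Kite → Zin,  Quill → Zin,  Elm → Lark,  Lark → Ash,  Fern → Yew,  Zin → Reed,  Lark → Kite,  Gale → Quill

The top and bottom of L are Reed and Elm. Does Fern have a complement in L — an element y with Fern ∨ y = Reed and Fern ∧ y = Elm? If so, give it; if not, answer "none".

For every candidate y, either Fern ∨ y ≠ Reed or Fern ∧ y ≠ Elm; no complement exists.

none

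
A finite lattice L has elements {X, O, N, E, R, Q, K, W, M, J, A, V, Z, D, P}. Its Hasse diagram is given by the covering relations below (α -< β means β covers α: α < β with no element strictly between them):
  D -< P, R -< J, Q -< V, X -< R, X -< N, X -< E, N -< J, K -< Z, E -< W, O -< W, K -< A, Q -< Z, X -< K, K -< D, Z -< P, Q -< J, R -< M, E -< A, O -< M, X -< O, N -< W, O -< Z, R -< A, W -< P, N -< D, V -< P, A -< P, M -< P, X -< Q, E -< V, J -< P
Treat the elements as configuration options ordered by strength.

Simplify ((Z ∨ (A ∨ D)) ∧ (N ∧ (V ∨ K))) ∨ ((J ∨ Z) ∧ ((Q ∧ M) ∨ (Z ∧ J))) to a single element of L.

J

A ∨ D = P
Z ∨ P = P
V ∨ K = P
N ∧ P = N
P ∧ N = N
J ∨ Z = P
Q ∧ M = X
Z ∧ J = Q
X ∨ Q = Q
P ∧ Q = Q
N ∨ Q = J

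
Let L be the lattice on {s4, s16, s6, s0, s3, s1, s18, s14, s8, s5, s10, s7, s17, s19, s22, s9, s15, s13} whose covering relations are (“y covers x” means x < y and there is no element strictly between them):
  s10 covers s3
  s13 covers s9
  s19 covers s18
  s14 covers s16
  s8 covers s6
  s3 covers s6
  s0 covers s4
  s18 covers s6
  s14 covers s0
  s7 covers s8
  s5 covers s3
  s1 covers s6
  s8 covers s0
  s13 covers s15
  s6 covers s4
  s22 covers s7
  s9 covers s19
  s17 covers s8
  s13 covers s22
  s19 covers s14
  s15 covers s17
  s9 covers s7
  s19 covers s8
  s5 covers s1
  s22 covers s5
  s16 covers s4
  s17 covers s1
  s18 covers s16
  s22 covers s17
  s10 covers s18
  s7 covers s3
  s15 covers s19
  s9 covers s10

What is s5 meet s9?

Common lower bounds of {s5, s9}: s3, s4, s6.
The greatest among these is s3.

s3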